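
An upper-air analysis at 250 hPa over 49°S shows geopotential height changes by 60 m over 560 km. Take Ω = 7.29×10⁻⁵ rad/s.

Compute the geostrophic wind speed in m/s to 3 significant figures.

9.55 m/s

Coriolis parameter at 49°S:
f = 2Ω sin φ = 2 × 7.29×10⁻⁵ × sin 49° = 1.10×10⁻⁴ s⁻¹
Height gradient: |∂Z/∂n| = 60 m / 560000 m = 1.07×10⁻⁴
On a pressure surface, geostrophic balance gives V_g = (g/f)|∂Z/∂n|:
V_g = 9.81 × 1.07×10⁻⁴ / 1.10×10⁻⁴ = 9.55 m/s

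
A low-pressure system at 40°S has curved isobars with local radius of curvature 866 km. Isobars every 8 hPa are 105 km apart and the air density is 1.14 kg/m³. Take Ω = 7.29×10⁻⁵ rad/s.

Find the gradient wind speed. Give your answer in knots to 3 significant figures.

Coriolis parameter at 40°S:
f = 2Ω sin φ = 2 × 7.29×10⁻⁵ × sin 40° = 9.37×10⁻⁵ s⁻¹
Pressure gradient: |∂P/∂n| = 800 Pa / 105000 m = 7.62×10⁻³ Pa/m
Geostrophic speed: V_g = |∂P/∂n|/(fρ) = 7.62×10⁻³/(9.37×10⁻⁵ × 1.14) = 71.3 m/s
Around a low, centrifugal force acts outward with Coriolis, so pressure-gradient force balances both:
(1/ρ)|∂P/∂n| = fV + V²/R  →  V² + fR·V − fR·V_g = 0
With fR = 9.37×10⁻⁵ × 866×10³ m = 81.2 m/s:
V = [−fR + √((fR)² + 4 fR V_g)]/2 = [−81.2 + √(81.2² + 4×81.2×71.3)]/2 = 45.6 m/s
Subgeostrophic (V < V_g = 71.3 m/s), as expected around a low.
Converting: 45.6 m/s × 1.944 = 88.7 knots

88.7 knots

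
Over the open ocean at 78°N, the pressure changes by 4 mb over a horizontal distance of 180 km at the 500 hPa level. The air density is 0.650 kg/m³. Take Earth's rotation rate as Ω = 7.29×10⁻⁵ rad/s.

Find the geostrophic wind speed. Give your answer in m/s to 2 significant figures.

Coriolis parameter at 78°N:
f = 2Ω sin φ = 2 × 7.29×10⁻⁵ × sin 78° = 1.43×10⁻⁴ s⁻¹
Pressure gradient: |∂P/∂n| = 400 Pa / 180000 m = 2.22×10⁻³ Pa/m
Geostrophic balance (pressure-gradient force = Coriolis force):
V_g = (1/(fρ)) |∂P/∂n| = 2.22×10⁻³ / (1.43×10⁻⁴ × 0.650) = 24.0 m/s

24 m/s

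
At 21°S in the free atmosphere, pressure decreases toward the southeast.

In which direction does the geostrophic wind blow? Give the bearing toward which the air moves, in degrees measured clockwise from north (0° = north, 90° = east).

The pressure-gradient force points toward the southeast (bearing 135°).
Geostrophic balance: in the Southern Hemisphere the Coriolis force deflects motion to the left, so the geostrophic wind blows 90° to the left of the pressure-gradient force (low pressure on the right).
Rotating 135° by 90° counterclockwise gives 045° — the wind blows toward the northeast.

045°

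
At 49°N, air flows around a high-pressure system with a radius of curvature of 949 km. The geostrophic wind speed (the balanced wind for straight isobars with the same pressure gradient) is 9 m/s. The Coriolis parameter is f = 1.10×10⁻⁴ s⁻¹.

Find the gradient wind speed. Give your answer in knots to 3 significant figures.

19.3 knots

Around a high, pressure-gradient force acts outward with centrifugal, so Coriolis balances both:
fV = (1/ρ)|∂P/∂n| + V²/R  →  V² − fR·V + fR·V_g = 0
With fR = 1.10×10⁻⁴ × 949×10³ m = 104 m/s:
V = [fR − √((fR)² − 4 fR V_g)]/2 = [104 − √(104² − 4×104×9)]/2 = 9.95 m/s
Supergeostrophic (V > V_g = 9 m/s), as expected around a high.
Converting: 9.95 m/s × 1.944 = 19.3 knots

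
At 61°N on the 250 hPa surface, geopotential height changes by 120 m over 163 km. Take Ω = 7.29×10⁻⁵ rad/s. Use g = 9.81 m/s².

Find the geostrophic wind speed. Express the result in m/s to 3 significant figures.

Coriolis parameter at 61°N:
f = 2Ω sin φ = 2 × 7.29×10⁻⁵ × sin 61° = 1.28×10⁻⁴ s⁻¹
Height gradient: |∂Z/∂n| = 120 m / 163000 m = 7.36×10⁻⁴
On a pressure surface, geostrophic balance gives V_g = (g/f)|∂Z/∂n|:
V_g = 9.81 × 7.36×10⁻⁴ / 1.28×10⁻⁴ = 56.6 m/s

56.6 m/s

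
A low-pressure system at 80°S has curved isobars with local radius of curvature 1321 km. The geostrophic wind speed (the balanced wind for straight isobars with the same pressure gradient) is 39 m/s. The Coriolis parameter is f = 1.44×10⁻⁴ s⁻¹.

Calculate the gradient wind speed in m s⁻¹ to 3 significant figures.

Around a low, centrifugal force acts outward with Coriolis, so pressure-gradient force balances both:
(1/ρ)|∂P/∂n| = fV + V²/R  →  V² + fR·V − fR·V_g = 0
With fR = 1.44×10⁻⁴ × 1321×10³ m = 190 m/s:
V = [−fR + √((fR)² + 4 fR V_g)]/2 = [−190 + √(190² + 4×190×39)]/2 = 33.2 m/s
Subgeostrophic (V < V_g = 39 m/s), as expected around a low.

33.2 m s⁻¹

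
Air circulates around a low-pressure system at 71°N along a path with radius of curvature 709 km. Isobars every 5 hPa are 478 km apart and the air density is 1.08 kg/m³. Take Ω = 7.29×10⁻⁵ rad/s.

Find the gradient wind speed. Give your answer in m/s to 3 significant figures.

6.58 m/s

Coriolis parameter at 71°N:
f = 2Ω sin φ = 2 × 7.29×10⁻⁵ × sin 71° = 1.38×10⁻⁴ s⁻¹
Pressure gradient: |∂P/∂n| = 500 Pa / 478000 m = 1.05×10⁻³ Pa/m
Geostrophic speed: V_g = |∂P/∂n|/(fρ) = 1.05×10⁻³/(1.38×10⁻⁴ × 1.08) = 7.03 m/s
Around a low, centrifugal force acts outward with Coriolis, so pressure-gradient force balances both:
(1/ρ)|∂P/∂n| = fV + V²/R  →  V² + fR·V − fR·V_g = 0
With fR = 1.38×10⁻⁴ × 709×10³ m = 97.7 m/s:
V = [−fR + √((fR)² + 4 fR V_g)]/2 = [−97.7 + √(97.7² + 4×97.7×7.03)]/2 = 6.58 m/s
Subgeostrophic (V < V_g = 7.03 m/s), as expected around a low.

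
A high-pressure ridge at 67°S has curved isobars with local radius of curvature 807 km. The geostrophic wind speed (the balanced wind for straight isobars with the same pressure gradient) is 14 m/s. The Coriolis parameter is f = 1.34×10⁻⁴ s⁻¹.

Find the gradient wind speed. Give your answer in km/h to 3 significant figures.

Around a high, pressure-gradient force acts outward with centrifugal, so Coriolis balances both:
fV = (1/ρ)|∂P/∂n| + V²/R  →  V² − fR·V + fR·V_g = 0
With fR = 1.34×10⁻⁴ × 807×10³ m = 108 m/s:
V = [fR − √((fR)² − 4 fR V_g)]/2 = [108 − √(108² − 4×108×14)]/2 = 16.5 m/s
Supergeostrophic (V > V_g = 14 m/s), as expected around a high.
Converting: 16.5 m/s × 3.6 = 59.5 km/h

59.5 km/h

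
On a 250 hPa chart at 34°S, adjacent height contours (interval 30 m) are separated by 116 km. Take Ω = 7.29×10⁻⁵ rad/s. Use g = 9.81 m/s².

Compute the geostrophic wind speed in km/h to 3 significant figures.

112 km/h

Coriolis parameter at 34°S:
f = 2Ω sin φ = 2 × 7.29×10⁻⁵ × sin 34° = 8.15×10⁻⁵ s⁻¹
Height gradient: |∂Z/∂n| = 30 m / 116000 m = 2.59×10⁻⁴
On a pressure surface, geostrophic balance gives V_g = (g/f)|∂Z/∂n|:
V_g = 9.81 × 2.59×10⁻⁴ / 8.15×10⁻⁵ = 31.1 m/s
Converting: 31.1 m/s × 3.6 = 112 km/h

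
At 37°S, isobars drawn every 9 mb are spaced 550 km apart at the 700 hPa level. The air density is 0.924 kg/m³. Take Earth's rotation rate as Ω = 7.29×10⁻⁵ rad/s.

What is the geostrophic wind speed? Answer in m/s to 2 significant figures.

Coriolis parameter at 37°S:
f = 2Ω sin φ = 2 × 7.29×10⁻⁵ × sin 37° = 8.77×10⁻⁵ s⁻¹
Pressure gradient: |∂P/∂n| = 900 Pa / 550000 m = 1.64×10⁻³ Pa/m
Geostrophic balance (pressure-gradient force = Coriolis force):
V_g = (1/(fρ)) |∂P/∂n| = 1.64×10⁻³ / (8.77×10⁻⁵ × 0.924) = 20.2 m/s

20 m/s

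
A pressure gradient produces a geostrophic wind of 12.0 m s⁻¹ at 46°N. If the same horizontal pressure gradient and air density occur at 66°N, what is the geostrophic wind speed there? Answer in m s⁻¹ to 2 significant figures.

9.4 m s⁻¹

With the same pressure gradient and density, V_g ∝ 1/f ∝ 1/sin φ.
V₂ = V₁ · sin φ₁ / sin φ₂ = 12.0 × sin 46° / sin 66°
V₂ = 12.0 × 0.7193/0.9135 = 9.4 m s⁻¹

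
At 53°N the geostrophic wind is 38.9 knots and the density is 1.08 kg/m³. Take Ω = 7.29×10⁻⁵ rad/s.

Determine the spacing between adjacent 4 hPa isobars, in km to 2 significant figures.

Coriolis parameter at 53°N:
f = 2Ω sin φ = 2 × 7.29×10⁻⁵ × sin 53° = 1.16×10⁻⁴ s⁻¹
Wind speed in SI: 38.9 knots = 20.0 m/s
Geostrophic balance rearranged: |∂P/∂n| = f ρ V_g
|∂P/∂n| = 1.16×10⁻⁴ × 1.08 × 20.0 = 2.52×10⁻³ Pa/m
Isobar spacing: Δn = ΔP/|∂P/∂n| = 400 Pa / 2.52×10⁻³ Pa/m = 158943 m ≈ 160 km

160 km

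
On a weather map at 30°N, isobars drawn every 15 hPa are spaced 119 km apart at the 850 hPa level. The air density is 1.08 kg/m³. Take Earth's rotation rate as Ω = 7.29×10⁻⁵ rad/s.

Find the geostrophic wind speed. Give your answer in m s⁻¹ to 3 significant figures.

160 m s⁻¹

Coriolis parameter at 30°N:
f = 2Ω sin φ = 2 × 7.29×10⁻⁵ × sin 30° = 7.29×10⁻⁵ s⁻¹
Pressure gradient: |∂P/∂n| = 1500 Pa / 119000 m = 1.26×10⁻² Pa/m
Geostrophic balance (pressure-gradient force = Coriolis force):
V_g = (1/(fρ)) |∂P/∂n| = 1.26×10⁻² / (7.29×10⁻⁵ × 1.08) = 160 m/s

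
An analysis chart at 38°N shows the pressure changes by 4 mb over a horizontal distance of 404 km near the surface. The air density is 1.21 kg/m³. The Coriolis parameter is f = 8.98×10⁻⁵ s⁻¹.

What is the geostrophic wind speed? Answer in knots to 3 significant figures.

Pressure gradient: |∂P/∂n| = 400 Pa / 404000 m = 9.90×10⁻⁴ Pa/m
Geostrophic balance (pressure-gradient force = Coriolis force):
V_g = (1/(fρ)) |∂P/∂n| = 9.90×10⁻⁴ / (8.98×10⁻⁵ × 1.21) = 9.11 m/s
Converting: 9.11 m/s × 1.944 = 17.7 knots

17.7 knots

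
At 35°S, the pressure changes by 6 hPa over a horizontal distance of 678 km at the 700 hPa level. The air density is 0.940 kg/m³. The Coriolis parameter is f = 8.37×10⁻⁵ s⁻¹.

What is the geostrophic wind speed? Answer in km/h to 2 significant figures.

Pressure gradient: |∂P/∂n| = 600 Pa / 678000 m = 8.85×10⁻⁴ Pa/m
Geostrophic balance (pressure-gradient force = Coriolis force):
V_g = (1/(fρ)) |∂P/∂n| = 8.85×10⁻⁴ / (8.37×10⁻⁵ × 0.940) = 11.2 m/s
Converting: 11.2 m/s × 3.6 = 40 km/h

40 km/h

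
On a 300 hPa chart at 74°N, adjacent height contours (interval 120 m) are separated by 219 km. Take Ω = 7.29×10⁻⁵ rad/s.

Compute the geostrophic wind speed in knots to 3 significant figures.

74.6 knots

Coriolis parameter at 74°N:
f = 2Ω sin φ = 2 × 7.29×10⁻⁵ × sin 74° = 1.40×10⁻⁴ s⁻¹
Height gradient: |∂Z/∂n| = 120 m / 219000 m = 5.48×10⁻⁴
On a pressure surface, geostrophic balance gives V_g = (g/f)|∂Z/∂n|:
V_g = 9.81 × 5.48×10⁻⁴ / 1.40×10⁻⁴ = 38.4 m/s
Converting: 38.4 m/s × 1.944 = 74.6 knots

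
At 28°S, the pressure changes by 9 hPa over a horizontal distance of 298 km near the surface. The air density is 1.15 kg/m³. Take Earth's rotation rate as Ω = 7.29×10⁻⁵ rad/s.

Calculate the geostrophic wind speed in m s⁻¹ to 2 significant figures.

38 m s⁻¹

Coriolis parameter at 28°S:
f = 2Ω sin φ = 2 × 7.29×10⁻⁵ × sin 28° = 6.84×10⁻⁵ s⁻¹
Pressure gradient: |∂P/∂n| = 900 Pa / 298000 m = 3.02×10⁻³ Pa/m
Geostrophic balance (pressure-gradient force = Coriolis force):
V_g = (1/(fρ)) |∂P/∂n| = 3.02×10⁻³ / (6.84×10⁻⁵ × 1.15) = 38.4 m/s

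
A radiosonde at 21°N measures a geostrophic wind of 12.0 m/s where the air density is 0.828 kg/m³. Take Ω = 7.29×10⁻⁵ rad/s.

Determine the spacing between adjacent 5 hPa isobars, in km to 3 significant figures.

963 km

Coriolis parameter at 21°N:
f = 2Ω sin φ = 2 × 7.29×10⁻⁵ × sin 21° = 5.23×10⁻⁵ s⁻¹
Geostrophic balance rearranged: |∂P/∂n| = f ρ V_g
|∂P/∂n| = 5.23×10⁻⁵ × 0.828 × 12.0 = 5.19×10⁻⁴ Pa/m
Isobar spacing: Δn = ΔP/|∂P/∂n| = 500 Pa / 5.19×10⁻⁴ Pa/m = 963101 m ≈ 963 km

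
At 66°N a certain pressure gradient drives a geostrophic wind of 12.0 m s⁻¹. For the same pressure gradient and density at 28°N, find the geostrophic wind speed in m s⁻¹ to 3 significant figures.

23.4 m s⁻¹

With the same pressure gradient and density, V_g ∝ 1/f ∝ 1/sin φ.
V₂ = V₁ · sin φ₁ / sin φ₂ = 12.0 × sin 66° / sin 28°
V₂ = 12.0 × 0.9135/0.4695 = 23.4 m s⁻¹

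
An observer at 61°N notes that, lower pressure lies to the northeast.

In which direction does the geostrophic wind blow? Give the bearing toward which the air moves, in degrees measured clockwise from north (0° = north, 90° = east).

135°

The pressure-gradient force points toward the northeast (bearing 045°).
Geostrophic balance: in the Northern Hemisphere the Coriolis force deflects motion to the right, so the geostrophic wind blows 90° to the right of the pressure-gradient force (low pressure on the left).
Rotating 045° by 90° clockwise gives 135° — the wind blows toward the southeast.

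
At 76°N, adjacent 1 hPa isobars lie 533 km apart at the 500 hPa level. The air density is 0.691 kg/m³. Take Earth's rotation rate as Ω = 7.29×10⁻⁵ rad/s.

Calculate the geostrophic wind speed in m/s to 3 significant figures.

1.92 m/s

Coriolis parameter at 76°N:
f = 2Ω sin φ = 2 × 7.29×10⁻⁵ × sin 76° = 1.41×10⁻⁴ s⁻¹
Pressure gradient: |∂P/∂n| = 100 Pa / 533000 m = 1.88×10⁻⁴ Pa/m
Geostrophic balance (pressure-gradient force = Coriolis force):
V_g = (1/(fρ)) |∂P/∂n| = 1.88×10⁻⁴ / (1.41×10⁻⁴ × 0.691) = 1.92 m/s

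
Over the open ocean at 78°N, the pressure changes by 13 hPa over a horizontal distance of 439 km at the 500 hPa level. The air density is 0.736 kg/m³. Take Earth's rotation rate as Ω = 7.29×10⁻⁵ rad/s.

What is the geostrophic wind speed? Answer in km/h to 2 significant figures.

100 km/h

Coriolis parameter at 78°N:
f = 2Ω sin φ = 2 × 7.29×10⁻⁵ × sin 78° = 1.43×10⁻⁴ s⁻¹
Pressure gradient: |∂P/∂n| = 1300 Pa / 439000 m = 2.96×10⁻³ Pa/m
Geostrophic balance (pressure-gradient force = Coriolis force):
V_g = (1/(fρ)) |∂P/∂n| = 2.96×10⁻³ / (1.43×10⁻⁴ × 0.736) = 28.2 m/s
Converting: 28.2 m/s × 3.6 = 100 km/h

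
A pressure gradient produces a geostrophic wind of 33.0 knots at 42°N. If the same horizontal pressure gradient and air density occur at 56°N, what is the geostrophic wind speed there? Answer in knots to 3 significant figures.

26.6 knots

With the same pressure gradient and density, V_g ∝ 1/f ∝ 1/sin φ.
V₂ = V₁ · sin φ₁ / sin φ₂ = 33.0 × sin 42° / sin 56°
V₂ = 33.0 × 0.6691/0.8290 = 26.6 knots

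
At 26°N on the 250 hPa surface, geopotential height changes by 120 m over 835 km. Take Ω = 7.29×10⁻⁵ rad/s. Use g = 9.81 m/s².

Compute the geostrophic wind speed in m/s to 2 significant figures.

22 m/s

Coriolis parameter at 26°N:
f = 2Ω sin φ = 2 × 7.29×10⁻⁵ × sin 26° = 6.39×10⁻⁵ s⁻¹
Height gradient: |∂Z/∂n| = 120 m / 835000 m = 1.44×10⁻⁴
On a pressure surface, geostrophic balance gives V_g = (g/f)|∂Z/∂n|:
V_g = 9.81 × 1.44×10⁻⁴ / 6.39×10⁻⁵ = 22.1 m/s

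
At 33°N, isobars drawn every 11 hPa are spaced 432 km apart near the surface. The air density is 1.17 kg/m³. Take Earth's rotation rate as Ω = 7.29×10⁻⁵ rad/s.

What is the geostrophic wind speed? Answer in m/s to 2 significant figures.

27 m/s

Coriolis parameter at 33°N:
f = 2Ω sin φ = 2 × 7.29×10⁻⁵ × sin 33° = 7.94×10⁻⁵ s⁻¹
Pressure gradient: |∂P/∂n| = 1100 Pa / 432000 m = 2.55×10⁻³ Pa/m
Geostrophic balance (pressure-gradient force = Coriolis force):
V_g = (1/(fρ)) |∂P/∂n| = 2.55×10⁻³ / (7.94×10⁻⁵ × 1.17) = 27.4 m/s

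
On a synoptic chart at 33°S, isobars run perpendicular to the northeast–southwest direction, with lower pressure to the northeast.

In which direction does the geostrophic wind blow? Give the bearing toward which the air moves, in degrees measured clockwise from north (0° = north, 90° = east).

315°

The pressure-gradient force points toward the northeast (bearing 045°).
Geostrophic balance: in the Southern Hemisphere the Coriolis force deflects motion to the left, so the geostrophic wind blows 90° to the left of the pressure-gradient force (low pressure on the right).
Rotating 045° by 90° counterclockwise gives 315° — the wind blows toward the northwest.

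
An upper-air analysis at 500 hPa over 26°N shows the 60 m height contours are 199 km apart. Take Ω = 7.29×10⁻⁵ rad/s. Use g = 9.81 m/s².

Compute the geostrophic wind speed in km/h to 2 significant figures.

170 km/h

Coriolis parameter at 26°N:
f = 2Ω sin φ = 2 × 7.29×10⁻⁵ × sin 26° = 6.39×10⁻⁵ s⁻¹
Height gradient: |∂Z/∂n| = 60 m / 199000 m = 3.02×10⁻⁴
On a pressure surface, geostrophic balance gives V_g = (g/f)|∂Z/∂n|:
V_g = 9.81 × 3.02×10⁻⁴ / 6.39×10⁻⁵ = 46.3 m/s
Converting: 46.3 m/s × 3.6 = 170 km/h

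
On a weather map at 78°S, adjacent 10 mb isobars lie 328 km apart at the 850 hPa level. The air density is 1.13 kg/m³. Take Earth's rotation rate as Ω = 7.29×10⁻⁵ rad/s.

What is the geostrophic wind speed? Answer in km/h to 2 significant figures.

68 km/h

Coriolis parameter at 78°S:
f = 2Ω sin φ = 2 × 7.29×10⁻⁵ × sin 78° = 1.43×10⁻⁴ s⁻¹
Pressure gradient: |∂P/∂n| = 1000 Pa / 328000 m = 3.05×10⁻³ Pa/m
Geostrophic balance (pressure-gradient force = Coriolis force):
V_g = (1/(fρ)) |∂P/∂n| = 3.05×10⁻³ / (1.43×10⁻⁴ × 1.13) = 18.9 m/s
Converting: 18.9 m/s × 3.6 = 68 km/h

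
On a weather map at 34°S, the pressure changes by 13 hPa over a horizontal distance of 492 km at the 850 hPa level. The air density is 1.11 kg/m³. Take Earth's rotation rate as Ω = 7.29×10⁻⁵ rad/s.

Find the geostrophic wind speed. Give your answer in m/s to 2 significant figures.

Coriolis parameter at 34°S:
f = 2Ω sin φ = 2 × 7.29×10⁻⁵ × sin 34° = 8.15×10⁻⁵ s⁻¹
Pressure gradient: |∂P/∂n| = 1300 Pa / 492000 m = 2.64×10⁻³ Pa/m
Geostrophic balance (pressure-gradient force = Coriolis force):
V_g = (1/(fρ)) |∂P/∂n| = 2.64×10⁻³ / (8.15×10⁻⁵ × 1.11) = 29.2 m/s

29 m/s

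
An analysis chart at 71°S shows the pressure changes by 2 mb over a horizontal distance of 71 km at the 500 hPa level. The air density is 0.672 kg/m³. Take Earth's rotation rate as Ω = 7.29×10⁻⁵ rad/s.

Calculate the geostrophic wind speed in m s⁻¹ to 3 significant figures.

Coriolis parameter at 71°S:
f = 2Ω sin φ = 2 × 7.29×10⁻⁵ × sin 71° = 1.38×10⁻⁴ s⁻¹
Pressure gradient: |∂P/∂n| = 200 Pa / 71000 m = 2.82×10⁻³ Pa/m
Geostrophic balance (pressure-gradient force = Coriolis force):
V_g = (1/(fρ)) |∂P/∂n| = 2.82×10⁻³ / (1.38×10⁻⁴ × 0.672) = 30.4 m/s

30.4 m s⁻¹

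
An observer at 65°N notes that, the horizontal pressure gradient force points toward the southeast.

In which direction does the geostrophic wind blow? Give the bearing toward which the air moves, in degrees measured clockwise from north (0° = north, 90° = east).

The pressure-gradient force points toward the southeast (bearing 135°).
Geostrophic balance: in the Northern Hemisphere the Coriolis force deflects motion to the right, so the geostrophic wind blows 90° to the right of the pressure-gradient force (low pressure on the left).
Rotating 135° by 90° clockwise gives 225° — the wind blows toward the southwest.

225°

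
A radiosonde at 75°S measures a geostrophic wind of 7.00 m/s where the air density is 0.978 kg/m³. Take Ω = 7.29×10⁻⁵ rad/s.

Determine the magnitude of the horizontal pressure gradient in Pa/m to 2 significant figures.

9.6×10⁻⁴ Pa/m

Coriolis parameter at 75°S:
f = 2Ω sin φ = 2 × 7.29×10⁻⁵ × sin 75° = 1.41×10⁻⁴ s⁻¹
Geostrophic balance rearranged: |∂P/∂n| = f ρ V_g
|∂P/∂n| = 1.41×10⁻⁴ × 0.978 × 7.00 = 9.64×10⁻⁴ Pa/m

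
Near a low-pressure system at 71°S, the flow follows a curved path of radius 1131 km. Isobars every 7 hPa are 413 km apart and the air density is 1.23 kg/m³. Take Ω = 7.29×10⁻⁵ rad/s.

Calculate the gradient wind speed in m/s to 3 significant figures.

9.43 m/s

Coriolis parameter at 71°S:
f = 2Ω sin φ = 2 × 7.29×10⁻⁵ × sin 71° = 1.38×10⁻⁴ s⁻¹
Pressure gradient: |∂P/∂n| = 700 Pa / 413000 m = 1.69×10⁻³ Pa/m
Geostrophic speed: V_g = |∂P/∂n|/(fρ) = 1.69×10⁻³/(1.38×10⁻⁴ × 1.23) = 10.00 m/s
Around a low, centrifugal force acts outward with Coriolis, so pressure-gradient force balances both:
(1/ρ)|∂P/∂n| = fV + V²/R  →  V² + fR·V − fR·V_g = 0
With fR = 1.38×10⁻⁴ × 1131×10³ m = 156 m/s:
V = [−fR + √((fR)² + 4 fR V_g)]/2 = [−156 + √(156² + 4×156×10)]/2 = 9.43 m/s
Subgeostrophic (V < V_g = 10 m/s), as expected around a low.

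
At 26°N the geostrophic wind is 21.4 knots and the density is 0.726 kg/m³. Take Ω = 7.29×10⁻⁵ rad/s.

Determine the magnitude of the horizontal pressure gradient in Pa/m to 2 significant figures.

5.1×10⁻⁴ Pa/m

Coriolis parameter at 26°N:
f = 2Ω sin φ = 2 × 7.29×10⁻⁵ × sin 26° = 6.39×10⁻⁵ s⁻¹
Wind speed in SI: 21.4 knots = 11.0 m/s
Geostrophic balance rearranged: |∂P/∂n| = f ρ V_g
|∂P/∂n| = 6.39×10⁻⁵ × 0.726 × 11.0 = 5.11×10⁻⁴ Pa/m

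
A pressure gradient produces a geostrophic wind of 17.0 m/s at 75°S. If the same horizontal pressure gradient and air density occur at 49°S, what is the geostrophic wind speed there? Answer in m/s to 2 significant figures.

22 m/s

With the same pressure gradient and density, V_g ∝ 1/f ∝ 1/sin φ.
V₂ = V₁ · sin φ₁ / sin φ₂ = 17.0 × sin 75° / sin 49°
V₂ = 17.0 × 0.9659/0.7547 = 22 m/s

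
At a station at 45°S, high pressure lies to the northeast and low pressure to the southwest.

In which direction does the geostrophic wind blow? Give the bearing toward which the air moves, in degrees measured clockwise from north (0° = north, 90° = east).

135°

The pressure-gradient force points toward the southwest (bearing 225°).
Geostrophic balance: in the Southern Hemisphere the Coriolis force deflects motion to the left, so the geostrophic wind blows 90° to the left of the pressure-gradient force (low pressure on the right).
Rotating 225° by 90° counterclockwise gives 135° — the wind blows toward the southeast.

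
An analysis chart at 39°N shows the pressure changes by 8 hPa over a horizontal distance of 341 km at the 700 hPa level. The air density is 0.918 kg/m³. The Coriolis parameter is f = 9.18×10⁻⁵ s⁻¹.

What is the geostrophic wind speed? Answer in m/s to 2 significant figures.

Pressure gradient: |∂P/∂n| = 800 Pa / 341000 m = 2.35×10⁻³ Pa/m
Geostrophic balance (pressure-gradient force = Coriolis force):
V_g = (1/(fρ)) |∂P/∂n| = 2.35×10⁻³ / (9.18×10⁻⁵ × 0.918) = 27.8 m/s

28 m/s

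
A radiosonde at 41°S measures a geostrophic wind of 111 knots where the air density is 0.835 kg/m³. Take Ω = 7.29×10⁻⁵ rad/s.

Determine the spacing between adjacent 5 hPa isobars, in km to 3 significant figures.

Coriolis parameter at 41°S:
f = 2Ω sin φ = 2 × 7.29×10⁻⁵ × sin 41° = 9.57×10⁻⁵ s⁻¹
Wind speed in SI: 111 knots = 57.1 m/s
Geostrophic balance rearranged: |∂P/∂n| = f ρ V_g
|∂P/∂n| = 9.57×10⁻⁵ × 0.835 × 57.1 = 4.56×10⁻³ Pa/m
Isobar spacing: Δn = ΔP/|∂P/∂n| = 500 Pa / 4.56×10⁻³ Pa/m = 109628 m ≈ 110 km

110 km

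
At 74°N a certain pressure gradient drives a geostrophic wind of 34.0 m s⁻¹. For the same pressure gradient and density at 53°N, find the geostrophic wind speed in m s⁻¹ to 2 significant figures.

41 m s⁻¹

With the same pressure gradient and density, V_g ∝ 1/f ∝ 1/sin φ.
V₂ = V₁ · sin φ₁ / sin φ₂ = 34.0 × sin 74° / sin 53°
V₂ = 34.0 × 0.9613/0.7986 = 41 m s⁻¹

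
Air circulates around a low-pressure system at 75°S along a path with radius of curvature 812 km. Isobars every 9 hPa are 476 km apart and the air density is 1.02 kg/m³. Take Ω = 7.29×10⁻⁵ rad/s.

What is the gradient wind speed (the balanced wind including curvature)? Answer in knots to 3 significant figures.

23.2 knots

Coriolis parameter at 75°S:
f = 2Ω sin φ = 2 × 7.29×10⁻⁵ × sin 75° = 1.41×10⁻⁴ s⁻¹
Pressure gradient: |∂P/∂n| = 900 Pa / 476000 m = 1.89×10⁻³ Pa/m
Geostrophic speed: V_g = |∂P/∂n|/(fρ) = 1.89×10⁻³/(1.41×10⁻⁴ × 1.02) = 13.2 m/s
Around a low, centrifugal force acts outward with Coriolis, so pressure-gradient force balances both:
(1/ρ)|∂P/∂n| = fV + V²/R  →  V² + fR·V − fR·V_g = 0
With fR = 1.41×10⁻⁴ × 812×10³ m = 114 m/s:
V = [−fR + √((fR)² + 4 fR V_g)]/2 = [−114 + √(114² + 4×114×13.2)]/2 = 11.9 m/s
Subgeostrophic (V < V_g = 13.2 m/s), as expected around a low.
Converting: 11.9 m/s × 1.944 = 23.2 knots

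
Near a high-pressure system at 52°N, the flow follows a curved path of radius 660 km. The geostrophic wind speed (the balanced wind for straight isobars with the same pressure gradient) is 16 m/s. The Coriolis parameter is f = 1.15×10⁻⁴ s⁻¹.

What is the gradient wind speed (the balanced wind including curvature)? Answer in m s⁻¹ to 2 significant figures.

Around a high, pressure-gradient force acts outward with centrifugal, so Coriolis balances both:
fV = (1/ρ)|∂P/∂n| + V²/R  →  V² − fR·V + fR·V_g = 0
With fR = 1.15×10⁻⁴ × 660×10³ m = 75.9 m/s:
V = [fR − √((fR)² − 4 fR V_g)]/2 = [75.9 − √(75.9² − 4×75.9×16)]/2 = 22.9 m/s
Supergeostrophic (V > V_g = 16 m/s), as expected around a high.

23 m s⁻¹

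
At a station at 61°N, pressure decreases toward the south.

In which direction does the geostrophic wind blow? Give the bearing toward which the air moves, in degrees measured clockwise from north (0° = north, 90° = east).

The pressure-gradient force points toward the south (bearing 180°).
Geostrophic balance: in the Northern Hemisphere the Coriolis force deflects motion to the right, so the geostrophic wind blows 90° to the right of the pressure-gradient force (low pressure on the left).
Rotating 180° by 90° clockwise gives 270° — the wind blows toward the west.

270°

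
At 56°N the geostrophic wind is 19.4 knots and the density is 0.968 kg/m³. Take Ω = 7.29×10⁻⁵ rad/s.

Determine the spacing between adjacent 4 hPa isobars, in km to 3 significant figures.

343 km

Coriolis parameter at 56°N:
f = 2Ω sin φ = 2 × 7.29×10⁻⁵ × sin 56° = 1.21×10⁻⁴ s⁻¹
Wind speed in SI: 19.4 knots = 9.98 m/s
Geostrophic balance rearranged: |∂P/∂n| = f ρ V_g
|∂P/∂n| = 1.21×10⁻⁴ × 0.968 × 9.98 = 1.17×10⁻³ Pa/m
Isobar spacing: Δn = ΔP/|∂P/∂n| = 400 Pa / 1.17×10⁻³ Pa/m = 342541 m ≈ 343 km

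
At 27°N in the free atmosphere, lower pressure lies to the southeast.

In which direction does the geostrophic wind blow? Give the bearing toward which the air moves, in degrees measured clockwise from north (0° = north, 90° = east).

The pressure-gradient force points toward the southeast (bearing 135°).
Geostrophic balance: in the Northern Hemisphere the Coriolis force deflects motion to the right, so the geostrophic wind blows 90° to the right of the pressure-gradient force (low pressure on the left).
Rotating 135° by 90° clockwise gives 225° — the wind blows toward the southwest.

225°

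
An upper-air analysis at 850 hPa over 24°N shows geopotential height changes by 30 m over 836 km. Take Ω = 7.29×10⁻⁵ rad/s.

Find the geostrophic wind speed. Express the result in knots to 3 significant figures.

Coriolis parameter at 24°N:
f = 2Ω sin φ = 2 × 7.29×10⁻⁵ × sin 24° = 5.93×10⁻⁵ s⁻¹
Height gradient: |∂Z/∂n| = 30 m / 836000 m = 3.59×10⁻⁵
On a pressure surface, geostrophic balance gives V_g = (g/f)|∂Z/∂n|:
V_g = 9.81 × 3.59×10⁻⁵ / 5.93×10⁻⁵ = 5.94 m/s
Converting: 5.94 m/s × 1.944 = 11.5 knots

11.5 knots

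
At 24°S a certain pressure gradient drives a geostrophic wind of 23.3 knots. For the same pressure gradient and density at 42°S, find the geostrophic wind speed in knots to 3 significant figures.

With the same pressure gradient and density, V_g ∝ 1/f ∝ 1/sin φ.
V₂ = V₁ · sin φ₁ / sin φ₂ = 23.3 × sin 24° / sin 42°
V₂ = 23.3 × 0.4067/0.6691 = 14.2 knots

14.2 knots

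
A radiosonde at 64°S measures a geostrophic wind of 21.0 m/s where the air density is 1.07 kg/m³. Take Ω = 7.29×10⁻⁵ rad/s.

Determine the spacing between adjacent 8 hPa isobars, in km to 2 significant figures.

Coriolis parameter at 64°S:
f = 2Ω sin φ = 2 × 7.29×10⁻⁵ × sin 64° = 1.31×10⁻⁴ s⁻¹
Geostrophic balance rearranged: |∂P/∂n| = f ρ V_g
|∂P/∂n| = 1.31×10⁻⁴ × 1.07 × 21.0 = 2.94×10⁻³ Pa/m
Isobar spacing: Δn = ΔP/|∂P/∂n| = 800 Pa / 2.94×10⁻³ Pa/m = 271687 m ≈ 270 km

270 km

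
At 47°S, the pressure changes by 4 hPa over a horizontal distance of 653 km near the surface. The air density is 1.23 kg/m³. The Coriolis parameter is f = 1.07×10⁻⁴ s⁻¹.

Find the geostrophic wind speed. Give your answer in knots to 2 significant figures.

Pressure gradient: |∂P/∂n| = 400 Pa / 653000 m = 6.13×10⁻⁴ Pa/m
Geostrophic balance (pressure-gradient force = Coriolis force):
V_g = (1/(fρ)) |∂P/∂n| = 6.13×10⁻⁴ / (1.07×10⁻⁴ × 1.23) = 4.65 m/s
Converting: 4.65 m/s × 1.944 = 9.0 knots

9.0 knots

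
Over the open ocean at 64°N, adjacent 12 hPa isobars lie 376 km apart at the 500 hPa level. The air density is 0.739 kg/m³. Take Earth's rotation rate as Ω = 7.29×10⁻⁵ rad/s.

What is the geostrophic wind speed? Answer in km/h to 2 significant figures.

Coriolis parameter at 64°N:
f = 2Ω sin φ = 2 × 7.29×10⁻⁵ × sin 64° = 1.31×10⁻⁴ s⁻¹
Pressure gradient: |∂P/∂n| = 1200 Pa / 376000 m = 3.19×10⁻³ Pa/m
Geostrophic balance (pressure-gradient force = Coriolis force):
V_g = (1/(fρ)) |∂P/∂n| = 3.19×10⁻³ / (1.31×10⁻⁴ × 0.739) = 33.0 m/s
Converting: 33.0 m/s × 3.6 = 120 km/h

120 km/h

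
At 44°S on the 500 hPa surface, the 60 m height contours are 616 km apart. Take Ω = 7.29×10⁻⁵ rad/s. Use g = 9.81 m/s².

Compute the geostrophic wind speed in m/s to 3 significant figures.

Coriolis parameter at 44°S:
f = 2Ω sin φ = 2 × 7.29×10⁻⁵ × sin 44° = 1.01×10⁻⁴ s⁻¹
Height gradient: |∂Z/∂n| = 60 m / 616000 m = 9.74×10⁻⁵
On a pressure surface, geostrophic balance gives V_g = (g/f)|∂Z/∂n|:
V_g = 9.81 × 9.74×10⁻⁵ / 1.01×10⁻⁴ = 9.43 m/s

9.43 m/s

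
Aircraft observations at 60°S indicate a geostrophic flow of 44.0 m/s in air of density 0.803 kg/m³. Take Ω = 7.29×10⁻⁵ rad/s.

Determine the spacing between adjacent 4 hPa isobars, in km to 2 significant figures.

Coriolis parameter at 60°S:
f = 2Ω sin φ = 2 × 7.29×10⁻⁵ × sin 60° = 1.26×10⁻⁴ s⁻¹
Geostrophic balance rearranged: |∂P/∂n| = f ρ V_g
|∂P/∂n| = 1.26×10⁻⁴ × 0.803 × 44.0 = 4.46×10⁻³ Pa/m
Isobar spacing: Δn = ΔP/|∂P/∂n| = 400 Pa / 4.46×10⁻³ Pa/m = 89661 m ≈ 90 km

90 km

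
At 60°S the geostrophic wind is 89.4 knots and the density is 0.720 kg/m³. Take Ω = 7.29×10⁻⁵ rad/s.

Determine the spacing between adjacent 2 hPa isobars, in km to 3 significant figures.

47.8 km

Coriolis parameter at 60°S:
f = 2Ω sin φ = 2 × 7.29×10⁻⁵ × sin 60° = 1.26×10⁻⁴ s⁻¹
Wind speed in SI: 89.4 knots = 46.0 m/s
Geostrophic balance rearranged: |∂P/∂n| = f ρ V_g
|∂P/∂n| = 1.26×10⁻⁴ × 0.720 × 46.0 = 4.18×10⁻³ Pa/m
Isobar spacing: Δn = ΔP/|∂P/∂n| = 200 Pa / 4.18×10⁻³ Pa/m = 47834 m ≈ 47.8 km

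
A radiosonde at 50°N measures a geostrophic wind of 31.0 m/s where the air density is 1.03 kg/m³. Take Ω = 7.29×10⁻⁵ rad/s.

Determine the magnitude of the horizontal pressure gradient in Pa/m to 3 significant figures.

Coriolis parameter at 50°N:
f = 2Ω sin φ = 2 × 7.29×10⁻⁵ × sin 50° = 1.12×10⁻⁴ s⁻¹
Geostrophic balance rearranged: |∂P/∂n| = f ρ V_g
|∂P/∂n| = 1.12×10⁻⁴ × 1.03 × 31.0 = 3.57×10⁻³ Pa/m

3.57×10⁻³ Pa/m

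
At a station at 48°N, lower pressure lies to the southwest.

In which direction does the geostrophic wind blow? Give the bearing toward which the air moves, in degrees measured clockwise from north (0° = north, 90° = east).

315°

The pressure-gradient force points toward the southwest (bearing 225°).
Geostrophic balance: in the Northern Hemisphere the Coriolis force deflects motion to the right, so the geostrophic wind blows 90° to the right of the pressure-gradient force (low pressure on the left).
Rotating 225° by 90° clockwise gives 315° — the wind blows toward the northwest.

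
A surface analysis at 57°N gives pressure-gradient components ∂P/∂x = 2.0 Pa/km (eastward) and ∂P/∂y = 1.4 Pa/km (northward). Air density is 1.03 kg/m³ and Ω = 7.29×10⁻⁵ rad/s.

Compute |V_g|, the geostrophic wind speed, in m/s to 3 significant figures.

19.4 m/s

Coriolis parameter at 57°N:
f = 2Ω sin φ = 2 × 7.29×10⁻⁵ × sin 57° = 1.22×10⁻⁴ s⁻¹
Component geostrophic relations (x east, y north):
u_g = −(1/(fρ)) ∂P/∂y,  v_g = (1/(fρ)) ∂P/∂x
u_g = −(1.4×10⁻³)/(1.22×10⁻⁴ × 1.03) = −11.1 m/s;  v_g = (2.0×10⁻³)/(1.22×10⁻⁴ × 1.03) = 15.9 m/s
|V_g| = √(u_g² + v_g²) = 19.4 m/s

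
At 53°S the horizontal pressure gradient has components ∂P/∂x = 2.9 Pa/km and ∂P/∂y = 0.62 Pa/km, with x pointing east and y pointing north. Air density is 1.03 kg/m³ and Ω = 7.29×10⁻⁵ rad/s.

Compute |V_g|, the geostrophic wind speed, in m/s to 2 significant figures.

Coriolis parameter at 53°S:
f = 2Ω sin φ = 2 × 7.29×10⁻⁵ × sin 53° = 1.16×10⁻⁴ s⁻¹
In the Southern Hemisphere f is negative: f = −1.16×10⁻⁴ s⁻¹.
Component geostrophic relations (x east, y north):
u_g = −(1/(fρ)) ∂P/∂y,  v_g = (1/(fρ)) ∂P/∂x
u_g = −(0.62×10⁻³)/(−1.16×10⁻⁴ × 1.03) = 5.17 m/s;  v_g = (2.9×10⁻³)/(−1.16×10⁻⁴ × 1.03) = −24.2 m/s
|V_g| = √(u_g² + v_g²) = 24.7 m/s

25 m/s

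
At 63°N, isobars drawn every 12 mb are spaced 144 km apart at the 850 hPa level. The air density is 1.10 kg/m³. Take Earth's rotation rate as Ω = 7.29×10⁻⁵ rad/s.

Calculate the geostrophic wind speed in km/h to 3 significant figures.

210 km/h

Coriolis parameter at 63°N:
f = 2Ω sin φ = 2 × 7.29×10⁻⁵ × sin 63° = 1.30×10⁻⁴ s⁻¹
Pressure gradient: |∂P/∂n| = 1200 Pa / 144000 m = 8.33×10⁻³ Pa/m
Geostrophic balance (pressure-gradient force = Coriolis force):
V_g = (1/(fρ)) |∂P/∂n| = 8.33×10⁻³ / (1.30×10⁻⁴ × 1.10) = 58.3 m/s
Converting: 58.3 m/s × 3.6 = 210 km/h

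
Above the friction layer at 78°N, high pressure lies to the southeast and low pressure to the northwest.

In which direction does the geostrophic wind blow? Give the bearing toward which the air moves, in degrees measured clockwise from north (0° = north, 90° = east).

The pressure-gradient force points toward the northwest (bearing 315°).
Geostrophic balance: in the Northern Hemisphere the Coriolis force deflects motion to the right, so the geostrophic wind blows 90° to the right of the pressure-gradient force (low pressure on the left).
Rotating 315° by 90° clockwise gives 045° — the wind blows toward the northeast.

045°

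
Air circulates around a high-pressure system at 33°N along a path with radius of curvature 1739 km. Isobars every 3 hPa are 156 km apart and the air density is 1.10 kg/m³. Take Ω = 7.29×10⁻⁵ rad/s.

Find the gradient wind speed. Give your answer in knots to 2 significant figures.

53 knots

Coriolis parameter at 33°N:
f = 2Ω sin φ = 2 × 7.29×10⁻⁵ × sin 33° = 7.94×10⁻⁵ s⁻¹
Pressure gradient: |∂P/∂n| = 300 Pa / 156000 m = 1.92×10⁻³ Pa/m
Geostrophic speed: V_g = |∂P/∂n|/(fρ) = 1.92×10⁻³/(7.94×10⁻⁵ × 1.10) = 22.0 m/s
Around a high, pressure-gradient force acts outward with centrifugal, so Coriolis balances both:
fV = (1/ρ)|∂P/∂n| + V²/R  →  V² − fR·V + fR·V_g = 0
With fR = 7.94×10⁻⁵ × 1739×10³ m = 138 m/s:
V = [fR − √((fR)² − 4 fR V_g)]/2 = [138 − √(138² − 4×138×22)]/2 = 27.5 m/s
Supergeostrophic (V > V_g = 22 m/s), as expected around a high.
Converting: 27.5 m/s × 1.944 = 53 knots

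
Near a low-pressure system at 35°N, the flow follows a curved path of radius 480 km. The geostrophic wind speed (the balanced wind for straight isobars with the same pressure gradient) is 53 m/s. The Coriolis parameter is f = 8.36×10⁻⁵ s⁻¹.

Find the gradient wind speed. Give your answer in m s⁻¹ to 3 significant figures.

30.2 m s⁻¹

Around a low, centrifugal force acts outward with Coriolis, so pressure-gradient force balances both:
(1/ρ)|∂P/∂n| = fV + V²/R  →  V² + fR·V − fR·V_g = 0
With fR = 8.36×10⁻⁵ × 480×10³ m = 40.1 m/s:
V = [−fR + √((fR)² + 4 fR V_g)]/2 = [−40.1 + √(40.1² + 4×40.1×53)]/2 = 30.2 m/s
Subgeostrophic (V < V_g = 53 m/s), as expected around a low.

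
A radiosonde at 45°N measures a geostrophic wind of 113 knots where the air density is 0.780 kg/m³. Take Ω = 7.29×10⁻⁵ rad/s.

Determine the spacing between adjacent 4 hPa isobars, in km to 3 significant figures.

Coriolis parameter at 45°N:
f = 2Ω sin φ = 2 × 7.29×10⁻⁵ × sin 45° = 1.03×10⁻⁴ s⁻¹
Wind speed in SI: 113 knots = 58.1 m/s
Geostrophic balance rearranged: |∂P/∂n| = f ρ V_g
|∂P/∂n| = 1.03×10⁻⁴ × 0.780 × 58.1 = 4.67×10⁻³ Pa/m
Isobar spacing: Δn = ΔP/|∂P/∂n| = 400 Pa / 4.67×10⁻³ Pa/m = 85567 m ≈ 85.6 km

85.6 km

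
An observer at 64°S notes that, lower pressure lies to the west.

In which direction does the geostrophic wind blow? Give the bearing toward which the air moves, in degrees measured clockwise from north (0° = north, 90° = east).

The pressure-gradient force points toward the west (bearing 270°).
Geostrophic balance: in the Southern Hemisphere the Coriolis force deflects motion to the left, so the geostrophic wind blows 90° to the left of the pressure-gradient force (low pressure on the right).
Rotating 270° by 90° counterclockwise gives 180° — the wind blows toward the south.

180°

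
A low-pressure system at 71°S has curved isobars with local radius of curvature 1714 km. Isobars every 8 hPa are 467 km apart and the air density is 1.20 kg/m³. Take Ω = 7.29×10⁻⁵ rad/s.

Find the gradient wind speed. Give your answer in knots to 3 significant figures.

Coriolis parameter at 71°S:
f = 2Ω sin φ = 2 × 7.29×10⁻⁵ × sin 71° = 1.38×10⁻⁴ s⁻¹
Pressure gradient: |∂P/∂n| = 800 Pa / 467000 m = 1.71×10⁻³ Pa/m
Geostrophic speed: V_g = |∂P/∂n|/(fρ) = 1.71×10⁻³/(1.38×10⁻⁴ × 1.20) = 10.4 m/s
Around a low, centrifugal force acts outward with Coriolis, so pressure-gradient force balances both:
(1/ρ)|∂P/∂n| = fV + V²/R  →  V² + fR·V − fR·V_g = 0
With fR = 1.38×10⁻⁴ × 1714×10³ m = 236 m/s:
V = [−fR + √((fR)² + 4 fR V_g)]/2 = [−236 + √(236² + 4×236×10.4)]/2 = 9.94 m/s
Subgeostrophic (V < V_g = 10.4 m/s), as expected around a low.
Converting: 9.94 m/s × 1.944 = 19.3 knots

19.3 knots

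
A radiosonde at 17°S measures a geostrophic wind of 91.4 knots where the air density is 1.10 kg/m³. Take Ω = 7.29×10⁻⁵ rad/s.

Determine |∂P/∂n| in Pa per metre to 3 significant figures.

2.20×10⁻³ Pa/m

Coriolis parameter at 17°S:
f = 2Ω sin φ = 2 × 7.29×10⁻⁵ × sin 17° = 4.26×10⁻⁵ s⁻¹
Wind speed in SI: 91.4 knots = 47.0 m/s
Geostrophic balance rearranged: |∂P/∂n| = f ρ V_g
|∂P/∂n| = 4.26×10⁻⁵ × 1.10 × 47.0 = 2.20×10⁻³ Pa/m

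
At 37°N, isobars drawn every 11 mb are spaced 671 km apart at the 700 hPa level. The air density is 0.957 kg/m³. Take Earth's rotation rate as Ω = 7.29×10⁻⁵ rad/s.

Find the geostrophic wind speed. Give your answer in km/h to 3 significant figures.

Coriolis parameter at 37°N:
f = 2Ω sin φ = 2 × 7.29×10⁻⁵ × sin 37° = 8.77×10⁻⁵ s⁻¹
Pressure gradient: |∂P/∂n| = 1100 Pa / 671000 m = 1.64×10⁻³ Pa/m
Geostrophic balance (pressure-gradient force = Coriolis force):
V_g = (1/(fρ)) |∂P/∂n| = 1.64×10⁻³ / (8.77×10⁻⁵ × 0.957) = 19.5 m/s
Converting: 19.5 m/s × 3.6 = 70.3 km/h

70.3 km/h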